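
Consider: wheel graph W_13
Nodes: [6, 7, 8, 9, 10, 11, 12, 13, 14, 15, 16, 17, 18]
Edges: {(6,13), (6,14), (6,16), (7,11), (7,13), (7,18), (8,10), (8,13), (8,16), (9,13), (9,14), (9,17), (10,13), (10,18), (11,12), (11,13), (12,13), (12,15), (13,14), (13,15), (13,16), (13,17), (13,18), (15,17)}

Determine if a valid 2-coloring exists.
The clique on vertices [6, 13, 16] has size 3 > 2, so it alone needs 3 colors.

No, G is not 2-colorable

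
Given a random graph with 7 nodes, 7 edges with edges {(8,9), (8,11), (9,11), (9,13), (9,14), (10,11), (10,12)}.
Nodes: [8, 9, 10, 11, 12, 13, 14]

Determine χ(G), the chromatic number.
χ(G) = 3

Clique number ω(G) = 3 (lower bound: χ ≥ ω).
The clique on [8, 9, 11] has size 3, forcing χ ≥ 3, and the coloring below uses 3 colors, so χ(G) = 3.
A valid 3-coloring: color 1: [9, 10]; color 2: [11, 12, 13, 14]; color 3: [8].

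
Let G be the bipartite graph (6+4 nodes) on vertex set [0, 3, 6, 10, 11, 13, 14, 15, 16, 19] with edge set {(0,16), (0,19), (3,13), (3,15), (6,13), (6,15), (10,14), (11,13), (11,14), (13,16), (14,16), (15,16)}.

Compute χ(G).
Clique number ω(G) = 2 (lower bound: χ ≥ ω).
The graph is bipartite (no odd cycle), so 2 colors suffice: χ(G) = 2.
A valid 2-coloring: color 1: [3, 6, 10, 11, 16, 19]; color 2: [0, 13, 14, 15].

χ(G) = 2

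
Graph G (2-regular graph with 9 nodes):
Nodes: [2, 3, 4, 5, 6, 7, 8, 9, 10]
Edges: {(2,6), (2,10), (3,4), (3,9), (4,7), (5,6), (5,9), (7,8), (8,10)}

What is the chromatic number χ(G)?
χ(G) = 3

Clique number ω(G) = 2 (lower bound: χ ≥ ω).
Odd cycle [4, 7, 8, 10, 2, 6, 5, 9, 3] needs 3 colors (χ ≥ 3).
The coloring below uses 3 colors, so χ(G) = 3.
A valid 3-coloring: color 1: [4, 6, 8, 9]; color 2: [2, 3, 5, 7]; color 3: [10].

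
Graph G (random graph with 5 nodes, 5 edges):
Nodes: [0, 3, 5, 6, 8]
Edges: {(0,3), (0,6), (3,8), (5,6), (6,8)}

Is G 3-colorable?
A valid 3-coloring: color 1: [3, 6]; color 2: [0, 5, 8].
(χ(G) = 2 ≤ 3.)

Yes, G is 3-colorable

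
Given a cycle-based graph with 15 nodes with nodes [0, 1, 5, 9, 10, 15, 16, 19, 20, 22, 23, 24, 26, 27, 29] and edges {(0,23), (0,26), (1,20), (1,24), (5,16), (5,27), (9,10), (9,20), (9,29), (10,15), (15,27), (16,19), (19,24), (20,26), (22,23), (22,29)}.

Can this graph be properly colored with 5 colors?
Yes, G is 5-colorable

A valid 5-coloring: color 1: [0, 10, 16, 20, 22, 24, 27]; color 2: [1, 5, 9, 15, 19, 23, 26]; color 3: [29].
(χ(G) = 3 ≤ 5.)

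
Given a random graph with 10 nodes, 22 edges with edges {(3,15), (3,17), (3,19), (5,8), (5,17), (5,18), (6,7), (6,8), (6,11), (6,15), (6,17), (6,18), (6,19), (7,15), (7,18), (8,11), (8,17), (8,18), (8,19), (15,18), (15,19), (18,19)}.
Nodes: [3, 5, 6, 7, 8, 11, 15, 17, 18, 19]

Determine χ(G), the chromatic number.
χ(G) = 4

Clique number ω(G) = 4 (lower bound: χ ≥ ω).
The clique on [6, 8, 18, 19] has size 4, forcing χ ≥ 4, and the coloring below uses 4 colors, so χ(G) = 4.
A valid 4-coloring: color 1: [3, 5, 6]; color 2: [8, 15]; color 3: [11, 17, 18]; color 4: [7, 19].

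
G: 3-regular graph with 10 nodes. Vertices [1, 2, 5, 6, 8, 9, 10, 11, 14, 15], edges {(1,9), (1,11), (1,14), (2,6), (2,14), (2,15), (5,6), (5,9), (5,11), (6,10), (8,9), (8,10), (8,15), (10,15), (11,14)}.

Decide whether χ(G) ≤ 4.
Yes, G is 4-colorable

A valid 4-coloring: color 1: [1, 2, 5, 10]; color 2: [6, 8, 14]; color 3: [9, 11, 15].
(χ(G) = 3 ≤ 4.)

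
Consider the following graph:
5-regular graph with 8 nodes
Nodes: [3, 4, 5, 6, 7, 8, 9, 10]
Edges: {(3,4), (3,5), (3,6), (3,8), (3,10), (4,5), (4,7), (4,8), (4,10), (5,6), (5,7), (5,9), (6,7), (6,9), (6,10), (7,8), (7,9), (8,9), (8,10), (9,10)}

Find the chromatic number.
Clique number ω(G) = 4 (lower bound: χ ≥ ω).
The clique on [5, 6, 7, 9] has size 4, forcing χ ≥ 4, and the coloring below uses 4 colors, so χ(G) = 4.
A valid 4-coloring: color 1: [7, 10]; color 2: [3, 9]; color 3: [4, 6]; color 4: [5, 8].

χ(G) = 4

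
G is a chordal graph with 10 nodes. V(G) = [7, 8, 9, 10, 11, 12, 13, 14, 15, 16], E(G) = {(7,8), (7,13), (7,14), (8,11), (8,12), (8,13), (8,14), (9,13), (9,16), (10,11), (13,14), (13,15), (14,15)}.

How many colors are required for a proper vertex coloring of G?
χ(G) = 4

Clique number ω(G) = 4 (lower bound: χ ≥ ω).
The clique on [7, 8, 13, 14] has size 4, forcing χ ≥ 4, and the coloring below uses 4 colors, so χ(G) = 4.
A valid 4-coloring: color 1: [8, 9, 10, 15]; color 2: [11, 12, 13, 16]; color 3: [14]; color 4: [7].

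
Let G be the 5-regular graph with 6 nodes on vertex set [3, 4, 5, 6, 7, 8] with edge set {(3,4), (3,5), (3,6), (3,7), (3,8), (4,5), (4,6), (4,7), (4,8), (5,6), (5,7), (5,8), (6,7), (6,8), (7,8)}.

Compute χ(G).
χ(G) = 6

Clique number ω(G) = 6 (lower bound: χ ≥ ω).
The clique on [3, 4, 5, 6, 7, 8] has size 6, forcing χ ≥ 6, and the coloring below uses 6 colors, so χ(G) = 6.
A valid 6-coloring: color 1: [4]; color 2: [7]; color 3: [6]; color 4: [8]; color 5: [3]; color 6: [5].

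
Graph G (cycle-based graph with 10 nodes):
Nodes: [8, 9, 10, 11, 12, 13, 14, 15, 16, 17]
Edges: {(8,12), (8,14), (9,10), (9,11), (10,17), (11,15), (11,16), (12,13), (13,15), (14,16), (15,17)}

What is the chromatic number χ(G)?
χ(G) = 3

Clique number ω(G) = 2 (lower bound: χ ≥ ω).
Odd cycle [11, 9, 10, 17, 15] needs 3 colors (χ ≥ 3).
The coloring below uses 3 colors, so χ(G) = 3.
A valid 3-coloring: color 1: [9, 12, 14, 15]; color 2: [8, 11, 13, 17]; color 3: [10, 16].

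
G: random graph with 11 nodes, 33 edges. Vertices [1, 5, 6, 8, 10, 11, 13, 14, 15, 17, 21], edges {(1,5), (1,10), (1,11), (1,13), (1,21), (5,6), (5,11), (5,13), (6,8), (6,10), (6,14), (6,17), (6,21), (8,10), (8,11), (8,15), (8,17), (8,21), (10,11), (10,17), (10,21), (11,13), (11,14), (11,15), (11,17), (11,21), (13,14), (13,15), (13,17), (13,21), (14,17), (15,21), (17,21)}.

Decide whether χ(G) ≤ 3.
No, G is not 3-colorable

The clique on vertices [8, 10, 11, 17, 21] has size 5 > 3, so it alone needs 5 colors.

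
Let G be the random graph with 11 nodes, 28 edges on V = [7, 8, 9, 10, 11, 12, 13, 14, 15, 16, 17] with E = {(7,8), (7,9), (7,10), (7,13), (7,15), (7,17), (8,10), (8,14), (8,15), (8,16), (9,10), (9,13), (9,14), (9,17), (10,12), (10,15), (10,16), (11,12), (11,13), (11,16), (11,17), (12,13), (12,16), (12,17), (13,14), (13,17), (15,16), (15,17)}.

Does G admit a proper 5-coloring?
Yes, G is 5-colorable

A valid 5-coloring: color 1: [7, 14, 16]; color 2: [10, 13]; color 3: [8, 17]; color 4: [9, 12, 15]; color 5: [11].
(χ(G) = 5 ≤ 5.)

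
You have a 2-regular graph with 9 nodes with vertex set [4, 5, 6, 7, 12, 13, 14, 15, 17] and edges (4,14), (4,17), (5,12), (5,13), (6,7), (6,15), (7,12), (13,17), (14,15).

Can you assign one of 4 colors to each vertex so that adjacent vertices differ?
A valid 4-coloring: color 1: [6, 12, 14, 17]; color 2: [4, 7, 13, 15]; color 3: [5].
(χ(G) = 3 ≤ 4.)

Yes, G is 4-colorable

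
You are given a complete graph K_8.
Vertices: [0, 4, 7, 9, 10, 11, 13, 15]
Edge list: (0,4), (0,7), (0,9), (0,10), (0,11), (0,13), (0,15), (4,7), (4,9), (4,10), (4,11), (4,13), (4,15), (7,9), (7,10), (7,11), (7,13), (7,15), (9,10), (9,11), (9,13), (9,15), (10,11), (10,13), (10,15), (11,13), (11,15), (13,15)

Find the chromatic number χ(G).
χ(G) = 8

Clique number ω(G) = 8 (lower bound: χ ≥ ω).
The clique on [0, 4, 7, 9, 10, 11, 13, 15] has size 8, forcing χ ≥ 8, and the coloring below uses 8 colors, so χ(G) = 8.
A valid 8-coloring: color 1: [7]; color 2: [13]; color 3: [0]; color 4: [11]; color 5: [10]; color 6: [15]; color 7: [9]; color 8: [4].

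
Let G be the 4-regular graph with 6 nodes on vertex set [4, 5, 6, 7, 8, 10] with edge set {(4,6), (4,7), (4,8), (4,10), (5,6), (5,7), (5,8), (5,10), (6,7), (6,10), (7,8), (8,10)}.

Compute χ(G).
Clique number ω(G) = 3 (lower bound: χ ≥ ω).
The clique on [4, 8, 10] has size 3, forcing χ ≥ 3, and the coloring below uses 3 colors, so χ(G) = 3.
A valid 3-coloring: color 1: [7, 10]; color 2: [6, 8]; color 3: [4, 5].

χ(G) = 3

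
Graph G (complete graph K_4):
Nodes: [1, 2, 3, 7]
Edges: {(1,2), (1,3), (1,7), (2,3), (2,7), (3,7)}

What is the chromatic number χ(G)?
χ(G) = 4

Clique number ω(G) = 4 (lower bound: χ ≥ ω).
The clique on [1, 2, 3, 7] has size 4, forcing χ ≥ 4, and the coloring below uses 4 colors, so χ(G) = 4.
A valid 4-coloring: color 1: [1]; color 2: [7]; color 3: [2]; color 4: [3].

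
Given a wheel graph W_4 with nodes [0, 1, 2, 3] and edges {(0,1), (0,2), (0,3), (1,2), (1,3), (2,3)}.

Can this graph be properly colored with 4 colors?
Yes, G is 4-colorable

A valid 4-coloring: color 1: [0]; color 2: [2]; color 3: [3]; color 4: [1].
(χ(G) = 4 ≤ 4.)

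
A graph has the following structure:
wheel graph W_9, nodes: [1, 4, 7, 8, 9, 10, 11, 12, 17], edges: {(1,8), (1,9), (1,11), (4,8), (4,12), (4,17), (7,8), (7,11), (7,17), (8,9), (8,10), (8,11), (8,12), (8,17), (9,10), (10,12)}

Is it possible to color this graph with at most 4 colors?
A valid 4-coloring: color 1: [8]; color 2: [1, 4, 7, 10]; color 3: [9, 11, 12, 17].
(χ(G) = 3 ≤ 4.)

Yes, G is 4-colorable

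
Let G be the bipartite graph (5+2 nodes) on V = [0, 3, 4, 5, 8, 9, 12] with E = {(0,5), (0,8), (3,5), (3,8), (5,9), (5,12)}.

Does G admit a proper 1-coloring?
No, G is not 1-colorable

Edge (0,8) forces its endpoints to differ, so 1 color is not enough.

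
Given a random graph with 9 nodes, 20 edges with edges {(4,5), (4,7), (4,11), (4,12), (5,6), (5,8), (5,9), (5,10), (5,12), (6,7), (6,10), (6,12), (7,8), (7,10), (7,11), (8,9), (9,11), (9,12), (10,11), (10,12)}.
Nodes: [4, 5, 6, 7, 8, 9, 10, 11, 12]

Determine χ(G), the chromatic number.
χ(G) = 4

Clique number ω(G) = 4 (lower bound: χ ≥ ω).
The clique on [5, 6, 10, 12] has size 4, forcing χ ≥ 4, and the coloring below uses 4 colors, so χ(G) = 4.
A valid 4-coloring: color 1: [5, 7]; color 2: [8, 11, 12]; color 3: [4, 9, 10]; color 4: [6].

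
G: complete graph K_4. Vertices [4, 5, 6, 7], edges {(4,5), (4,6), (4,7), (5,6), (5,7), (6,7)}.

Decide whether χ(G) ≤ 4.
Yes, G is 4-colorable

A valid 4-coloring: color 1: [7]; color 2: [6]; color 3: [5]; color 4: [4].
(χ(G) = 4 ≤ 4.)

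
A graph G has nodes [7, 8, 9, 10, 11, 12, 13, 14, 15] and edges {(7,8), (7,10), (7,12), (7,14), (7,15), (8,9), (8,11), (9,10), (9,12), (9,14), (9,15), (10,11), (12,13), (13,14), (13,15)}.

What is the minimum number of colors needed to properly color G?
χ(G) = 2

Clique number ω(G) = 2 (lower bound: χ ≥ ω).
The graph is bipartite (no odd cycle), so 2 colors suffice: χ(G) = 2.
A valid 2-coloring: color 1: [7, 9, 11, 13]; color 2: [8, 10, 12, 14, 15].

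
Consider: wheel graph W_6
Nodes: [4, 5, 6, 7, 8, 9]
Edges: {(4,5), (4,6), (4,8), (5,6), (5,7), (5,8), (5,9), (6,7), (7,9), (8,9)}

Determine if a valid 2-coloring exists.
No, G is not 2-colorable

The clique on vertices [5, 8, 9] has size 3 > 2, so it alone needs 3 colors.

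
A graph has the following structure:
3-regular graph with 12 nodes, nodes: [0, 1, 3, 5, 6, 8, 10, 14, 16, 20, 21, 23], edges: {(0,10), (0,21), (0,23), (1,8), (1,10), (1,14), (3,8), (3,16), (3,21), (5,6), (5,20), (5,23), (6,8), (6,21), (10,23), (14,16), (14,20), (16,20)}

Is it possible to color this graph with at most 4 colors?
Yes, G is 4-colorable

A valid 4-coloring: color 1: [5, 8, 10, 14, 21]; color 2: [0, 1, 6, 16]; color 3: [3, 20, 23].
(χ(G) = 3 ≤ 4.)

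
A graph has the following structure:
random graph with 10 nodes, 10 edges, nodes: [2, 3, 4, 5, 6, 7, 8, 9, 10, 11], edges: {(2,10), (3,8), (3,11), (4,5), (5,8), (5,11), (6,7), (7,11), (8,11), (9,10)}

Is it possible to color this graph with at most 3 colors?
A valid 3-coloring: color 1: [4, 6, 10, 11]; color 2: [2, 3, 5, 7, 9]; color 3: [8].
(χ(G) = 3 ≤ 3.)

Yes, G is 3-colorable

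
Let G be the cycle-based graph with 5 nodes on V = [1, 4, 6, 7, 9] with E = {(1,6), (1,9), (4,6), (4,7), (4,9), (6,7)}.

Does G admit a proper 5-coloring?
A valid 5-coloring: color 1: [1, 4]; color 2: [6, 9]; color 3: [7].
(χ(G) = 3 ≤ 5.)

Yes, G is 5-colorable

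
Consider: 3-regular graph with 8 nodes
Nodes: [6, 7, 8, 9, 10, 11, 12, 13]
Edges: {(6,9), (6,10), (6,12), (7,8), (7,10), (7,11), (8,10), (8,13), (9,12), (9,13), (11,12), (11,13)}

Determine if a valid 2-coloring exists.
No, G is not 2-colorable

The clique on vertices [6, 9, 12] has size 3 > 2, so it alone needs 3 colors.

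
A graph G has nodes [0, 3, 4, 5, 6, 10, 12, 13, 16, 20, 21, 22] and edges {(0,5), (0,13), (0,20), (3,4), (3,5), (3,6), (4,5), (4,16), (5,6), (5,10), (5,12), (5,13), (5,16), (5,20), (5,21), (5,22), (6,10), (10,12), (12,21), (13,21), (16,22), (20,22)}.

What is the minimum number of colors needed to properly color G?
Clique number ω(G) = 3 (lower bound: χ ≥ ω).
Odd cycle [0, 13, 21, 12, 10, 6, 3, 4, 16, 22, 20] needs 3 colors (χ ≥ 3).
Vertex 5 is adjacent to every vertex of [0, 3, 4, 6, 10, 12, 13, 16, 20, 21, 22], which already need 3 colors among themselves, so 5 needs a new color (χ ≥ 4).
The coloring below uses 4 colors, so χ(G) = 4.
A valid 4-coloring: color 1: [5]; color 2: [0, 3, 10, 21, 22]; color 3: [4, 6, 12, 13, 20]; color 4: [16].

χ(G) = 4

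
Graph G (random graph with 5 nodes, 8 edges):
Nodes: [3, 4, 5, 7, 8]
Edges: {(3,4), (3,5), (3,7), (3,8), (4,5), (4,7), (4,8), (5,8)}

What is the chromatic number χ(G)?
χ(G) = 4

Clique number ω(G) = 4 (lower bound: χ ≥ ω).
The clique on [3, 4, 5, 8] has size 4, forcing χ ≥ 4, and the coloring below uses 4 colors, so χ(G) = 4.
A valid 4-coloring: color 1: [4]; color 2: [3]; color 3: [7, 8]; color 4: [5].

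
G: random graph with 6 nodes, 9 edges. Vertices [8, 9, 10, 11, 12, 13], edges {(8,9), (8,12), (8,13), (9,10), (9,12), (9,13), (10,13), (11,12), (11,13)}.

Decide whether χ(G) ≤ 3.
A valid 3-coloring: color 1: [12, 13]; color 2: [9, 11]; color 3: [8, 10].
(χ(G) = 3 ≤ 3.)

Yes, G is 3-colorable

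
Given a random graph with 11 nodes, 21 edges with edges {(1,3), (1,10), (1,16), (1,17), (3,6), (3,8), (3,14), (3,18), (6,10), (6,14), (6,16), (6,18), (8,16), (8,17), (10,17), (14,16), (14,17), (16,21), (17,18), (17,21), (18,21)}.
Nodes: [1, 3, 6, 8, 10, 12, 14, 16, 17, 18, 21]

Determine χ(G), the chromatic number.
Clique number ω(G) = 3 (lower bound: χ ≥ ω).
The clique on [3, 6, 18] has size 3, forcing χ ≥ 3, and the coloring below uses 3 colors, so χ(G) = 3.
A valid 3-coloring: color 1: [3, 12, 16, 17]; color 2: [1, 6, 8, 21]; color 3: [10, 14, 18].

χ(G) = 3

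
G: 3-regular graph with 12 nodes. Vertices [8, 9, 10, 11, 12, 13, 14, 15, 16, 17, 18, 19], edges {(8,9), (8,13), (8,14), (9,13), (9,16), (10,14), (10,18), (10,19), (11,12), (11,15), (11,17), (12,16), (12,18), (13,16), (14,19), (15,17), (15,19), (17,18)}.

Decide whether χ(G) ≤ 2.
The clique on vertices [8, 9, 13] has size 3 > 2, so it alone needs 3 colors.

No, G is not 2-colorable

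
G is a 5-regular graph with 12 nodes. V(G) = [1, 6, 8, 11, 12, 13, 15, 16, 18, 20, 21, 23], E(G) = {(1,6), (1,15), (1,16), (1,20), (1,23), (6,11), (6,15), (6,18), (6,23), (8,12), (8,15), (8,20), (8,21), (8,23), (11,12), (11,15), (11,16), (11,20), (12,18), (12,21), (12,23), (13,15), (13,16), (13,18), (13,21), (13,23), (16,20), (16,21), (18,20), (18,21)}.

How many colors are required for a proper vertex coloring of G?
Clique number ω(G) = 3 (lower bound: χ ≥ ω).
Suppose a proper 3-coloring c exists. The clique [1, 6, 15] takes 3 distinct colors; by symmetry let c(1) = 1, c(6) = 2, c(15) = 3.
- Vertex 11: neighbors [6, 15] already have colors [2, 3] ⇒ c(11) = 1.
- Vertex 23: neighbors [1, 6] already have colors [1, 2] ⇒ c(23) = 3.
- Vertex 12: neighbors [11, 23] already have colors [1, 3] ⇒ c(12) = 2.
- Vertex 8: neighbors [12, 15] already have colors [2, 3] ⇒ c(8) = 1.
- Vertex 21: neighbors [8, 12] already have colors [1, 2] ⇒ c(21) = 3.
- Vertex 16: neighbors [1, 21] already have colors [1, 3] ⇒ c(16) = 2.
- Vertex 18: neighbors [6, 21] already have colors [2, 3] ⇒ c(18) = 1.
- Vertex 13: neighbors [18, 16, 15] already have colors [1, 2, 3] — all 3 colors blocked. Contradiction.
The forced assignments end in a contradiction, so G has no proper 3-coloring (χ ≥ 4).
The coloring below uses 4 colors, so χ(G) = 4.
A valid 4-coloring: color 1: [1, 8, 11, 18]; color 2: [6, 12, 16]; color 3: [15, 20, 21, 23]; color 4: [13].

χ(G) = 4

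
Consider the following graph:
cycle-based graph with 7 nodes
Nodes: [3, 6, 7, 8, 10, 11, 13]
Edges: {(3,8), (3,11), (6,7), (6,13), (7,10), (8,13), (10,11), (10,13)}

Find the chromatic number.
χ(G) = 3

Clique number ω(G) = 2 (lower bound: χ ≥ ω).
Odd cycle [3, 8, 13, 10, 11] needs 3 colors (χ ≥ 3).
The coloring below uses 3 colors, so χ(G) = 3.
A valid 3-coloring: color 1: [6, 8, 10]; color 2: [3, 7, 13]; color 3: [11].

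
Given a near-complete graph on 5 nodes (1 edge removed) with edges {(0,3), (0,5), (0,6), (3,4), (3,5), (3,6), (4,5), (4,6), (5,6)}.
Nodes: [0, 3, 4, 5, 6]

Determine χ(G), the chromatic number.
χ(G) = 4

Clique number ω(G) = 4 (lower bound: χ ≥ ω).
The clique on [0, 3, 5, 6] has size 4, forcing χ ≥ 4, and the coloring below uses 4 colors, so χ(G) = 4.
A valid 4-coloring: color 1: [3]; color 2: [6]; color 3: [5]; color 4: [0, 4].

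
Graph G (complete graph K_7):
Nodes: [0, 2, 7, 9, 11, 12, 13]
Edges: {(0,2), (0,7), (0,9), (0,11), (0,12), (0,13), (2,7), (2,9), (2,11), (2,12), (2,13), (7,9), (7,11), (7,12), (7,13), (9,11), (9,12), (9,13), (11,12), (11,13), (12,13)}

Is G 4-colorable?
No, G is not 4-colorable

The clique on vertices [0, 2, 7, 9, 11, 12, 13] has size 7 > 4, so it alone needs 7 colors.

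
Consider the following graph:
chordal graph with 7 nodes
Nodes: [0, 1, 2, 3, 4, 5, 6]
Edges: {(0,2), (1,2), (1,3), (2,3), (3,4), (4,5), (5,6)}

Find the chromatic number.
χ(G) = 3

Clique number ω(G) = 3 (lower bound: χ ≥ ω).
The clique on [1, 2, 3] has size 3, forcing χ ≥ 3, and the coloring below uses 3 colors, so χ(G) = 3.
A valid 3-coloring: color 1: [0, 3, 5]; color 2: [2, 4, 6]; color 3: [1].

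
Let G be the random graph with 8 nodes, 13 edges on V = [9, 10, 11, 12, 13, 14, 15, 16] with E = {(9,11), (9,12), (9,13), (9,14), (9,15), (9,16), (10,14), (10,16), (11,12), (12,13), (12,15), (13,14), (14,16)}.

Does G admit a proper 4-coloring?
A valid 4-coloring: color 1: [9, 10]; color 2: [12, 14]; color 3: [11, 13, 15, 16].
(χ(G) = 3 ≤ 4.)

Yes, G is 4-colorable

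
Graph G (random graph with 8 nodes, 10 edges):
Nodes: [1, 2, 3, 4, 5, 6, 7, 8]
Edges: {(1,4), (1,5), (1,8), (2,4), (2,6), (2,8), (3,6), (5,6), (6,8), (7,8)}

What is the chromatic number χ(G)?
χ(G) = 3

Clique number ω(G) = 3 (lower bound: χ ≥ ω).
The clique on [2, 6, 8] has size 3, forcing χ ≥ 3, and the coloring below uses 3 colors, so χ(G) = 3.
A valid 3-coloring: color 1: [1, 6, 7]; color 2: [3, 4, 5, 8]; color 3: [2].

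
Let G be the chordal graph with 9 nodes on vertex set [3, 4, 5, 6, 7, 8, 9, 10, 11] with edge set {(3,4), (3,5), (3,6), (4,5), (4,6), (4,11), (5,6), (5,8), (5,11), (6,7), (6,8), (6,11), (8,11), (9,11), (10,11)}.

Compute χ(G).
χ(G) = 4

Clique number ω(G) = 4 (lower bound: χ ≥ ω).
The clique on [3, 4, 5, 6] has size 4, forcing χ ≥ 4, and the coloring below uses 4 colors, so χ(G) = 4.
A valid 4-coloring: color 1: [3, 7, 11]; color 2: [6, 9, 10]; color 3: [5]; color 4: [4, 8].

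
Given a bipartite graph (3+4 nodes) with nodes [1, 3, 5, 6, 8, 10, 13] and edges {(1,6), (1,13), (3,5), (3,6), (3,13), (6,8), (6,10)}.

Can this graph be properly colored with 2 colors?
A valid 2-coloring: color 1: [5, 6, 13]; color 2: [1, 3, 8, 10].
(χ(G) = 2 ≤ 2.)

Yes, G is 2-colorable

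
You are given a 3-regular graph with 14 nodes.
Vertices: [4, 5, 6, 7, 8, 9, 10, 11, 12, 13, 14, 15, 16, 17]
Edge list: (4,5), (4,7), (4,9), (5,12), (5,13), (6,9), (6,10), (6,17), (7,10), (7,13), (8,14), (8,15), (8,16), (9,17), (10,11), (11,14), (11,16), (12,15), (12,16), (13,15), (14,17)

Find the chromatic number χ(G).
Clique number ω(G) = 3 (lower bound: χ ≥ ω).
The clique on [6, 9, 17] has size 3, forcing χ ≥ 3, and the coloring below uses 3 colors, so χ(G) = 3.
A valid 3-coloring: color 1: [4, 8, 10, 12, 13, 17]; color 2: [5, 7, 9, 14, 15, 16]; color 3: [6, 11].

χ(G) = 3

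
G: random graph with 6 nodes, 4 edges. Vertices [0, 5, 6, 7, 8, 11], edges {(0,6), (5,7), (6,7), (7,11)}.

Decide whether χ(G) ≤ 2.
A valid 2-coloring: color 1: [0, 7, 8]; color 2: [5, 6, 11].
(χ(G) = 2 ≤ 2.)

Yes, G is 2-colorable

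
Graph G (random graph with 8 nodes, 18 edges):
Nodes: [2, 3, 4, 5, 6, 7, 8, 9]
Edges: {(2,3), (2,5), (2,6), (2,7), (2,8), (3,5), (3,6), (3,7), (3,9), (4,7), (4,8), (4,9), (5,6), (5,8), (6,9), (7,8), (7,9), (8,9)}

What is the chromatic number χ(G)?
Clique number ω(G) = 4 (lower bound: χ ≥ ω).
The clique on [4, 7, 8, 9] has size 4, forcing χ ≥ 4, and the coloring below uses 4 colors, so χ(G) = 4.
A valid 4-coloring: color 1: [5, 7]; color 2: [2, 9]; color 3: [3, 8]; color 4: [4, 6].

χ(G) = 4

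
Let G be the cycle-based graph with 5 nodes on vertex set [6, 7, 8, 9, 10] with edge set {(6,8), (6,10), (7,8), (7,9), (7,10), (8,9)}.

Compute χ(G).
χ(G) = 3

Clique number ω(G) = 3 (lower bound: χ ≥ ω).
The clique on [7, 8, 9] has size 3, forcing χ ≥ 3, and the coloring below uses 3 colors, so χ(G) = 3.
A valid 3-coloring: color 1: [6, 7]; color 2: [8, 10]; color 3: [9].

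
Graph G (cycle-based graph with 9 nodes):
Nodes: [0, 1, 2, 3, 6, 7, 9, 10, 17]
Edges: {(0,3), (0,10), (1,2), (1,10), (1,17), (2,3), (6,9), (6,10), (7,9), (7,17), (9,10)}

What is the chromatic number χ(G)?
χ(G) = 3

Clique number ω(G) = 3 (lower bound: χ ≥ ω).
The clique on [6, 9, 10] has size 3, forcing χ ≥ 3, and the coloring below uses 3 colors, so χ(G) = 3.
A valid 3-coloring: color 1: [3, 10, 17]; color 2: [0, 1, 9]; color 3: [2, 6, 7].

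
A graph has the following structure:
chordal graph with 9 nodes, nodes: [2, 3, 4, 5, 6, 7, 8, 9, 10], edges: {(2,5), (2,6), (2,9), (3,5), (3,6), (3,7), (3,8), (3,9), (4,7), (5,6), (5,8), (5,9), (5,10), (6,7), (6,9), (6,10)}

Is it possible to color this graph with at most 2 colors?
The clique on vertices [2, 5, 6, 9] has size 4 > 2, so it alone needs 4 colors.

No, G is not 2-colorable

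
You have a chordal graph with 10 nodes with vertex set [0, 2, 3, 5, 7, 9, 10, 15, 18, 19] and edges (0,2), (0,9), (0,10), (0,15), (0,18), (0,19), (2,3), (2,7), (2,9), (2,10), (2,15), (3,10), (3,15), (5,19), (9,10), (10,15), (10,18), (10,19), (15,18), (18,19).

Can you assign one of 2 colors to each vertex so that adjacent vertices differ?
No, G is not 2-colorable

The clique on vertices [0, 10, 18, 19] has size 4 > 2, so it alone needs 4 colors.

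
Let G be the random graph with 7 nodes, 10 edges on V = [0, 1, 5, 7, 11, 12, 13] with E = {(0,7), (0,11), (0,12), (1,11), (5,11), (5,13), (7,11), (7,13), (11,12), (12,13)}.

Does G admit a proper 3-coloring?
Yes, G is 3-colorable

A valid 3-coloring: color 1: [11, 13]; color 2: [1, 5, 7, 12]; color 3: [0].
(χ(G) = 3 ≤ 3.)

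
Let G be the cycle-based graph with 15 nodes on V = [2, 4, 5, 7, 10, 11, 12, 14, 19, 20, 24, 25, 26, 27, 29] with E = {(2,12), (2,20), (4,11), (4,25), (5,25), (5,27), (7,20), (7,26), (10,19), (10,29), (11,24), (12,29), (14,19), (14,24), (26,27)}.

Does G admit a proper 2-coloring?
Odd cycle [29, 12, 2, 20, 7, 26, 27, 5, 25, 4, 11, 24, 14, 19, 10] needs 3 colors (χ ≥ 3).
Hence χ(G) ≥ 3 > 2, so no proper 2-coloring exists.

No, G is not 2-colorable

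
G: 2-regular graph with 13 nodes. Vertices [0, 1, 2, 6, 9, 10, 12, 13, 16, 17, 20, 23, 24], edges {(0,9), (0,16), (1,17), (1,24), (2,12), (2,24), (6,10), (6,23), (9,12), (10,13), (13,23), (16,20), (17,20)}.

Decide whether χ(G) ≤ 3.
Yes, G is 3-colorable

A valid 3-coloring: color 1: [6, 12, 13, 16, 17, 24]; color 2: [1, 2, 9, 10, 20, 23]; color 3: [0].
(χ(G) = 3 ≤ 3.)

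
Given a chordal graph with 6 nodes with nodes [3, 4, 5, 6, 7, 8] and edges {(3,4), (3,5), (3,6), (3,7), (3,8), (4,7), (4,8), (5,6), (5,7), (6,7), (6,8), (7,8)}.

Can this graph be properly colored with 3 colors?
The clique on vertices [3, 4, 7, 8] has size 4 > 3, so it alone needs 4 colors.

No, G is not 3-colorable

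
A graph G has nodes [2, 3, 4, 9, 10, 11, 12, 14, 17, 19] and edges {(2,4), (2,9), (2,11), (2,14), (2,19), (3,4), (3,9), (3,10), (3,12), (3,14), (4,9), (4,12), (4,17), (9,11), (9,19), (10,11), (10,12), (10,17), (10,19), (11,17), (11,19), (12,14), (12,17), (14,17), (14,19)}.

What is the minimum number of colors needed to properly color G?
χ(G) = 4

Clique number ω(G) = 4 (lower bound: χ ≥ ω).
The clique on [2, 9, 11, 19] has size 4, forcing χ ≥ 4, and the coloring below uses 4 colors, so χ(G) = 4.
A valid 4-coloring: color 1: [2, 3, 17]; color 2: [4, 11, 14]; color 3: [9, 10]; color 4: [12, 19].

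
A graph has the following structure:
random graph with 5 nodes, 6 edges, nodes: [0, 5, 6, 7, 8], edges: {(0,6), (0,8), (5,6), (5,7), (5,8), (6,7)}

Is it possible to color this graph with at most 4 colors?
A valid 4-coloring: color 1: [6, 8]; color 2: [0, 5]; color 3: [7].
(χ(G) = 3 ≤ 4.)

Yes, G is 4-colorable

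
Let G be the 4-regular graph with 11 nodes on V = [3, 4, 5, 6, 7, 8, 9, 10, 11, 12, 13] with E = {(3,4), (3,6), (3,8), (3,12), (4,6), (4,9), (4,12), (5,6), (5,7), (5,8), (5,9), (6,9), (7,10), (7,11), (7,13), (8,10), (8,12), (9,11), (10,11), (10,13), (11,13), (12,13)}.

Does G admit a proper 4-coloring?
A valid 4-coloring: color 1: [6, 11, 12]; color 2: [4, 8, 13]; color 3: [3, 5, 10]; color 4: [7, 9].
(χ(G) = 4 ≤ 4.)

Yes, G is 4-colorable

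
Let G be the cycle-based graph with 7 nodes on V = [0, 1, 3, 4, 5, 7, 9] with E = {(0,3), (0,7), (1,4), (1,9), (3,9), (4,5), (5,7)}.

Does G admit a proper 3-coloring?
A valid 3-coloring: color 1: [1, 3, 5]; color 2: [4, 7, 9]; color 3: [0].
(χ(G) = 3 ≤ 3.)

Yes, G is 3-colorable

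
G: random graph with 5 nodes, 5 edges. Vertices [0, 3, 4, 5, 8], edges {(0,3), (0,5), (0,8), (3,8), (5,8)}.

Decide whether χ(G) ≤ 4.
A valid 4-coloring: color 1: [4, 8]; color 2: [0]; color 3: [3, 5].
(χ(G) = 3 ≤ 4.)

Yes, G is 4-colorable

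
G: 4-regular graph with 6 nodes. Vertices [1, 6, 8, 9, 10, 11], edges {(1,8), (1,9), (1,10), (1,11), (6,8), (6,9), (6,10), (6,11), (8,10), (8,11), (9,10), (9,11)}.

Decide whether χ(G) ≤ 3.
A valid 3-coloring: color 1: [8, 9]; color 2: [10, 11]; color 3: [1, 6].
(χ(G) = 3 ≤ 3.)

Yes, G is 3-colorable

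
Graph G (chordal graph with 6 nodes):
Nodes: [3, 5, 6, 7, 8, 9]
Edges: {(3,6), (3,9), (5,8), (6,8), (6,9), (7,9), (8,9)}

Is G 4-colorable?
A valid 4-coloring: color 1: [5, 9]; color 2: [6, 7]; color 3: [3, 8].
(χ(G) = 3 ≤ 4.)

Yes, G is 4-colorable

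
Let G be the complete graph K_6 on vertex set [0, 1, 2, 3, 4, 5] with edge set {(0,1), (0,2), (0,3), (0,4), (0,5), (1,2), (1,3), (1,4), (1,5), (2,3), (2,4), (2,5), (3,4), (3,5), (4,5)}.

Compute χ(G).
Clique number ω(G) = 6 (lower bound: χ ≥ ω).
The clique on [0, 1, 2, 3, 4, 5] has size 6, forcing χ ≥ 6, and the coloring below uses 6 colors, so χ(G) = 6.
A valid 6-coloring: color 1: [1]; color 2: [0]; color 3: [5]; color 4: [3]; color 5: [4]; color 6: [2].

χ(G) = 6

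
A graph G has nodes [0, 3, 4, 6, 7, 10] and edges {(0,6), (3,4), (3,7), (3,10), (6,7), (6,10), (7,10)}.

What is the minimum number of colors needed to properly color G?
χ(G) = 3

Clique number ω(G) = 3 (lower bound: χ ≥ ω).
The clique on [3, 7, 10] has size 3, forcing χ ≥ 3, and the coloring below uses 3 colors, so χ(G) = 3.
A valid 3-coloring: color 1: [0, 4, 7]; color 2: [3, 6]; color 3: [10].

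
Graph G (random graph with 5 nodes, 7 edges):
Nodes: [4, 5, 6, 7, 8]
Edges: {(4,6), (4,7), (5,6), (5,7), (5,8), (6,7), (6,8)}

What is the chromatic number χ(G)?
χ(G) = 3

Clique number ω(G) = 3 (lower bound: χ ≥ ω).
The clique on [4, 6, 7] has size 3, forcing χ ≥ 3, and the coloring below uses 3 colors, so χ(G) = 3.
A valid 3-coloring: color 1: [6]; color 2: [4, 5]; color 3: [7, 8].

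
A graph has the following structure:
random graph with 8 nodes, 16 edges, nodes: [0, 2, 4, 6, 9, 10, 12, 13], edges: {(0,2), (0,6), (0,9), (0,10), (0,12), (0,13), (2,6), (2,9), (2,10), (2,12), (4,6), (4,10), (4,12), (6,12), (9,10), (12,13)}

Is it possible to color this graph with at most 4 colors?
Yes, G is 4-colorable

A valid 4-coloring: color 1: [0, 4]; color 2: [2, 13]; color 3: [10, 12]; color 4: [6, 9].
(χ(G) = 4 ≤ 4.)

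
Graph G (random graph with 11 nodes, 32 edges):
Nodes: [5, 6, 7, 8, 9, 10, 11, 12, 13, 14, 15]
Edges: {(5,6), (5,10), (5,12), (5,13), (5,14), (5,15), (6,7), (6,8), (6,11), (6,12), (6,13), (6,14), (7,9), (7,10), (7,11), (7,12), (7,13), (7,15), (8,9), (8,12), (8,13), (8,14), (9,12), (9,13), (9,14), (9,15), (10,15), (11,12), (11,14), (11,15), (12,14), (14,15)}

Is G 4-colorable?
A valid 4-coloring: color 1: [12, 13, 15]; color 2: [7, 14]; color 3: [6, 9, 10]; color 4: [5, 8, 11].
(χ(G) = 4 ≤ 4.)

Yes, G is 4-colorable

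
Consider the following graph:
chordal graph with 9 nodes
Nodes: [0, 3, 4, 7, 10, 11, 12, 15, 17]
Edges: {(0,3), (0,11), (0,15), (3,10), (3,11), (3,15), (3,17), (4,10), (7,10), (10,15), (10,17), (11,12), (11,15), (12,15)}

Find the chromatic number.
Clique number ω(G) = 4 (lower bound: χ ≥ ω).
The clique on [0, 3, 11, 15] has size 4, forcing χ ≥ 4, and the coloring below uses 4 colors, so χ(G) = 4.
A valid 4-coloring: color 1: [3, 4, 7, 12]; color 2: [15, 17]; color 3: [10, 11]; color 4: [0].

χ(G) = 4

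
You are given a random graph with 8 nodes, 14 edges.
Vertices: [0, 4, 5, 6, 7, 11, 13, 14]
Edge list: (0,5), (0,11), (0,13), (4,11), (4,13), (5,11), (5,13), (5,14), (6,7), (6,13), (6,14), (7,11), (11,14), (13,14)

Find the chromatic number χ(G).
χ(G) = 3

Clique number ω(G) = 3 (lower bound: χ ≥ ω).
The clique on [0, 5, 11] has size 3, forcing χ ≥ 3, and the coloring below uses 3 colors, so χ(G) = 3.
A valid 3-coloring: color 1: [11, 13]; color 2: [0, 4, 7, 14]; color 3: [5, 6].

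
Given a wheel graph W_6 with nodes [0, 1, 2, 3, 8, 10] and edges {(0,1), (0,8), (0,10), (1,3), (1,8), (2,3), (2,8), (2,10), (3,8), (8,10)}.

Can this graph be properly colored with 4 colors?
Yes, G is 4-colorable

A valid 4-coloring: color 1: [8]; color 2: [1, 2]; color 3: [3, 10]; color 4: [0].
(χ(G) = 4 ≤ 4.)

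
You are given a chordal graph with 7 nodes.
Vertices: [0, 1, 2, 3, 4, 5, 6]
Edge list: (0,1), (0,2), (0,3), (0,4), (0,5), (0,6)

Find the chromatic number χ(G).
χ(G) = 2

Clique number ω(G) = 2 (lower bound: χ ≥ ω).
The graph is bipartite (no odd cycle), so 2 colors suffice: χ(G) = 2.
A valid 2-coloring: color 1: [0]; color 2: [1, 2, 3, 4, 5, 6].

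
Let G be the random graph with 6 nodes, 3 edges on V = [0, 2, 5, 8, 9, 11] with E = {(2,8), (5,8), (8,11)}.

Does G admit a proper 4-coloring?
A valid 4-coloring: color 1: [0, 8, 9]; color 2: [2, 5, 11].
(χ(G) = 2 ≤ 4.)

Yes, G is 4-colorable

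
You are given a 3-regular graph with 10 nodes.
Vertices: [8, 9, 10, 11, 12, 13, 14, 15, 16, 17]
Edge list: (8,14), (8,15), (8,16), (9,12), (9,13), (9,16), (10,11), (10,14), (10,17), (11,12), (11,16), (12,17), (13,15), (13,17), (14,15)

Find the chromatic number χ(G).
Clique number ω(G) = 3 (lower bound: χ ≥ ω).
The clique on [8, 14, 15] has size 3, forcing χ ≥ 3, and the coloring below uses 3 colors, so χ(G) = 3.
A valid 3-coloring: color 1: [8, 10, 12, 13]; color 2: [9, 11, 15, 17]; color 3: [14, 16].

χ(G) = 3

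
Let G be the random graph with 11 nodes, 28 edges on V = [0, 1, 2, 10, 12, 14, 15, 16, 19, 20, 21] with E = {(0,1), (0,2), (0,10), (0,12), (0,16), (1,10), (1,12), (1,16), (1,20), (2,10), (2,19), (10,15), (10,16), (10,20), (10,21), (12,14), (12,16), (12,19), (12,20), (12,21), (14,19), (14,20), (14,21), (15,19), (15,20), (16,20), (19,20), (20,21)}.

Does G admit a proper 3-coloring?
No, G is not 3-colorable

The clique on vertices [0, 1, 10, 16] has size 4 > 3, so it alone needs 4 colors.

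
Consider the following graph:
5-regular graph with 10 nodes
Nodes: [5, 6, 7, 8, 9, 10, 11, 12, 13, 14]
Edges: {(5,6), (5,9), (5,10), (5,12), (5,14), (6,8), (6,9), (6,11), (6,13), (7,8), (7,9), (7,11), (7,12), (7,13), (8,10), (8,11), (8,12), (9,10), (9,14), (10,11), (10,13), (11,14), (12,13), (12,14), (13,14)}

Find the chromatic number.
Clique number ω(G) = 3 (lower bound: χ ≥ ω).
The clique on [5, 9, 10] has size 3, forcing χ ≥ 3, and the coloring below uses 3 colors, so χ(G) = 3.
A valid 3-coloring: color 1: [9, 11, 12]; color 2: [6, 7, 10, 14]; color 3: [5, 8, 13].

χ(G) = 3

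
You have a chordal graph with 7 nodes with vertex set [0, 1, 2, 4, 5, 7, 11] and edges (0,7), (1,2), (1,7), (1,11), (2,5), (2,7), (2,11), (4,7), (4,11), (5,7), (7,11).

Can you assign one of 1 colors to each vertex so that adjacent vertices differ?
No, G is not 1-colorable

The clique on vertices [1, 2, 7, 11] has size 4 > 1, so it alone needs 4 colors.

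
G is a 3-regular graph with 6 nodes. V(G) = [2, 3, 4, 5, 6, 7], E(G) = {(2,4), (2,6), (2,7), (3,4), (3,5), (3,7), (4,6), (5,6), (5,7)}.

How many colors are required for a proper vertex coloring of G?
χ(G) = 3

Clique number ω(G) = 3 (lower bound: χ ≥ ω).
The clique on [2, 4, 6] has size 3, forcing χ ≥ 3, and the coloring below uses 3 colors, so χ(G) = 3.
A valid 3-coloring: color 1: [4, 7]; color 2: [3, 6]; color 3: [2, 5].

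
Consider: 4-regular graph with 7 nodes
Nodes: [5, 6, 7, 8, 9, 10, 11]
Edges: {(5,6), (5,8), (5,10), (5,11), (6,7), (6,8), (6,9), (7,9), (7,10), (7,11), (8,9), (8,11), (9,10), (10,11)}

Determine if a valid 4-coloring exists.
A valid 4-coloring: color 1: [7, 8]; color 2: [9, 11]; color 3: [6, 10]; color 4: [5].
(χ(G) = 4 ≤ 4.)

Yes, G is 4-colorable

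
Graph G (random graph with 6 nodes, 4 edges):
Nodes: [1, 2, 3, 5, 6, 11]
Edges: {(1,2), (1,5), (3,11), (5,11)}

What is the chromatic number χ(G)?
χ(G) = 2

Clique number ω(G) = 2 (lower bound: χ ≥ ω).
The graph is bipartite (no odd cycle), so 2 colors suffice: χ(G) = 2.
A valid 2-coloring: color 1: [2, 3, 5, 6]; color 2: [1, 11].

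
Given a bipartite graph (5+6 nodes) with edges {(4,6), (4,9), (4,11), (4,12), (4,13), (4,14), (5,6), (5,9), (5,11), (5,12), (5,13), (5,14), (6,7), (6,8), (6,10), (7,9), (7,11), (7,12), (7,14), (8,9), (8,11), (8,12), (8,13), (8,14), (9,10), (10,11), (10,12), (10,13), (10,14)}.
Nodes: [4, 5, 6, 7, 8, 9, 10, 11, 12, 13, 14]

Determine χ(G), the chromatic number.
Clique number ω(G) = 2 (lower bound: χ ≥ ω).
The graph is bipartite (no odd cycle), so 2 colors suffice: χ(G) = 2.
A valid 2-coloring: color 1: [4, 5, 7, 8, 10]; color 2: [6, 9, 11, 12, 13, 14].

χ(G) = 2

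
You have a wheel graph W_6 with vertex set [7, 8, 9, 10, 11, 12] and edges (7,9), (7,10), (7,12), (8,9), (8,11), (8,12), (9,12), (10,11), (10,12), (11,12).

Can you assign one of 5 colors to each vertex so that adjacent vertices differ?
A valid 5-coloring: color 1: [12]; color 2: [8, 10]; color 3: [9, 11]; color 4: [7].
(χ(G) = 4 ≤ 5.)

Yes, G is 5-colorable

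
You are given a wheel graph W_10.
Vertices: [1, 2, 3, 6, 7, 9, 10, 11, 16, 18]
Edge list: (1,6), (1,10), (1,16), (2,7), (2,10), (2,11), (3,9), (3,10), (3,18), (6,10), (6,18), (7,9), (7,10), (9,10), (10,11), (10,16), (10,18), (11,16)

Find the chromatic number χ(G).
χ(G) = 4

Clique number ω(G) = 3 (lower bound: χ ≥ ω).
Odd cycle [1, 6, 18, 3, 9, 7, 2, 11, 16] needs 3 colors (χ ≥ 3).
Vertex 10 is adjacent to every vertex of [1, 2, 3, 6, 7, 9, 11, 16, 18], which already need 3 colors among themselves, so 10 needs a new color (χ ≥ 4).
The coloring below uses 4 colors, so χ(G) = 4.
A valid 4-coloring: color 1: [10]; color 2: [1, 9, 11, 18]; color 3: [3, 6, 7, 16]; color 4: [2].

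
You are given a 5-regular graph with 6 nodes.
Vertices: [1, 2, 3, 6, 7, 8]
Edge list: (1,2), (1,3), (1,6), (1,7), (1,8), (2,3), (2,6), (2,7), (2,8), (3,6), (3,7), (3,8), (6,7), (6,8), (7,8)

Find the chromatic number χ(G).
Clique number ω(G) = 6 (lower bound: χ ≥ ω).
The clique on [1, 2, 3, 6, 7, 8] has size 6, forcing χ ≥ 6, and the coloring below uses 6 colors, so χ(G) = 6.
A valid 6-coloring: color 1: [8]; color 2: [2]; color 3: [6]; color 4: [3]; color 5: [7]; color 6: [1].

χ(G) = 6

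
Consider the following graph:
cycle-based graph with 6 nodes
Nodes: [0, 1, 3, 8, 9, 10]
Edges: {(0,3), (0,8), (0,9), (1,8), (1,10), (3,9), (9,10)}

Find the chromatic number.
χ(G) = 3

Clique number ω(G) = 3 (lower bound: χ ≥ ω).
The clique on [0, 3, 9] has size 3, forcing χ ≥ 3, and the coloring below uses 3 colors, so χ(G) = 3.
A valid 3-coloring: color 1: [8, 9]; color 2: [0, 10]; color 3: [1, 3].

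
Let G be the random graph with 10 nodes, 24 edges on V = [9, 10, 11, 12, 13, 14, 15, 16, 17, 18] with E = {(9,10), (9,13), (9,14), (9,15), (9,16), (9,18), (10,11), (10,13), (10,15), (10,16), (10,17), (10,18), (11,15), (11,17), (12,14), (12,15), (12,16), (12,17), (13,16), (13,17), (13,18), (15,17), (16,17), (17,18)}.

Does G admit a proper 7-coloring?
Yes, G is 7-colorable

A valid 7-coloring: color 1: [10, 12]; color 2: [9, 17]; color 3: [14, 15, 16, 18]; color 4: [11, 13].
(χ(G) = 4 ≤ 7.)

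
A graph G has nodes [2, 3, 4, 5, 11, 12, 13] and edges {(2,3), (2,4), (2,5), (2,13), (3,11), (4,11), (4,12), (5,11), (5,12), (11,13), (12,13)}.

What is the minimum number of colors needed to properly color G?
Clique number ω(G) = 2 (lower bound: χ ≥ ω).
The graph is bipartite (no odd cycle), so 2 colors suffice: χ(G) = 2.
A valid 2-coloring: color 1: [2, 11, 12]; color 2: [3, 4, 5, 13].

χ(G) = 2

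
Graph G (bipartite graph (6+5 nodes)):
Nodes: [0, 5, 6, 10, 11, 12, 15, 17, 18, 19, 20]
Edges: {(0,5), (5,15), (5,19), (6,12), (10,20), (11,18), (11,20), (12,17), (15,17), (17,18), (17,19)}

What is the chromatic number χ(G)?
Clique number ω(G) = 2 (lower bound: χ ≥ ω).
The graph is bipartite (no odd cycle), so 2 colors suffice: χ(G) = 2.
A valid 2-coloring: color 1: [5, 6, 10, 11, 17]; color 2: [0, 12, 15, 18, 19, 20].

χ(G) = 2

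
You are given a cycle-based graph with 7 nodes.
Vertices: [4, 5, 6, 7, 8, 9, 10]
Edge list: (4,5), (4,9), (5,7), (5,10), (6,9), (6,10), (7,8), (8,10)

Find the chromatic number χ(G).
Clique number ω(G) = 2 (lower bound: χ ≥ ω).
Odd cycle [10, 5, 4, 9, 6] needs 3 colors (χ ≥ 3).
The coloring below uses 3 colors, so χ(G) = 3.
A valid 3-coloring: color 1: [7, 9, 10]; color 2: [5, 6, 8]; color 3: [4].

χ(G) = 3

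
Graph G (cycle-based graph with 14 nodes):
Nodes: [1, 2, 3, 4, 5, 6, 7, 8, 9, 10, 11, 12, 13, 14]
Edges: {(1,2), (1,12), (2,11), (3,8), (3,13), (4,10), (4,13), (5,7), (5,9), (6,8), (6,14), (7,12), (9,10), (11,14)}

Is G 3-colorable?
A valid 3-coloring: color 1: [1, 3, 4, 6, 7, 9, 11]; color 2: [2, 5, 8, 10, 12, 13, 14].
(χ(G) = 2 ≤ 3.)

Yes, G is 3-colorable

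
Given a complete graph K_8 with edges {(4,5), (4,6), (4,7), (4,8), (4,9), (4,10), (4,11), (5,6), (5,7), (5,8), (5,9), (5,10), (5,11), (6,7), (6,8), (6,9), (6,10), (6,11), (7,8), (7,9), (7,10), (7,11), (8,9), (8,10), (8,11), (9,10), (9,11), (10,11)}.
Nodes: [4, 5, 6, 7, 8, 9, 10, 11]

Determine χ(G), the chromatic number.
Clique number ω(G) = 8 (lower bound: χ ≥ ω).
The clique on [4, 5, 6, 7, 8, 9, 10, 11] has size 8, forcing χ ≥ 8, and the coloring below uses 8 colors, so χ(G) = 8.
A valid 8-coloring: color 1: [4]; color 2: [9]; color 3: [11]; color 4: [8]; color 5: [7]; color 6: [10]; color 7: [6]; color 8: [5].

χ(G) = 8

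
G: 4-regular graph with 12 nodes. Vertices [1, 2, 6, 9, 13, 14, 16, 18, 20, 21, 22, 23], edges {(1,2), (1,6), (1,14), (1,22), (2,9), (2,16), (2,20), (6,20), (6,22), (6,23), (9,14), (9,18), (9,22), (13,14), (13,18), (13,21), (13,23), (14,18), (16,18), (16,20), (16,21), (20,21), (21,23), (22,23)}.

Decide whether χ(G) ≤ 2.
The clique on vertices [1, 6, 22] has size 3 > 2, so it alone needs 3 colors.

No, G is not 2-colorable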